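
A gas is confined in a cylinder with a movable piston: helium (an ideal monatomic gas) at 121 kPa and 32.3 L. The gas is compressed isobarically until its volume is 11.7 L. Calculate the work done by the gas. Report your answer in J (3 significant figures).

W ≈ -2490 J

Isobaric: W = P ΔV.
W = (121 kPa)(11.7 − 32.3 L) = (121)(-20.6) = -2493 J.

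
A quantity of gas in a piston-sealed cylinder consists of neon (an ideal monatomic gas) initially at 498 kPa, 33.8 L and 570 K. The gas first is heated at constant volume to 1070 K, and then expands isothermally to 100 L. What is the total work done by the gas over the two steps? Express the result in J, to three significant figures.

Step 1 (isochoric): W = 0 (constant volume).
After step 1: P = 934.8 kPa (V unchanged).
Step 2 (isothermal): W = P₁V₁ ln(V₂/V₁) = (31598) ln(100/33.8) = 34274 J.
W_total = 0 + 34274 = 34274 J.

W_total ≈ 34300 J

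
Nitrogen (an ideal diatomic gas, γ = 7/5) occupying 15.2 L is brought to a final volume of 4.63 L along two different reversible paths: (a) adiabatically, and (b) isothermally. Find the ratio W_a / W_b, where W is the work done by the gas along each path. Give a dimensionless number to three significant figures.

Path (a) adiabatic: W = P₁V₁(1 − (V₁/V₂)^(γ−1))/(γ−1) → W_a/(P₁V₁) = -1.522.
Path (b) isothermal: W = P₁V₁ ln(V₂/V₁) → W_b/(P₁V₁) = -1.189.
W_a / W_b = -1.522 / -1.189 = 1.28.

W_a / W_b ≈ 1.28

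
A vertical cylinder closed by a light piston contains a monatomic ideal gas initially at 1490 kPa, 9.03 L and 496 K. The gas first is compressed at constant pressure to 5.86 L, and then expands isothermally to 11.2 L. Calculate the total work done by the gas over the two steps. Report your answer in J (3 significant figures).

W_total ≈ 933 J

Step 1 (isobaric): W = PΔV = (1490 kPa)(5.86 − 9.03 L) = -4723 J.
After step 1: P = 1490 kPa, V = 5.86 L, T = 321.9 K.
Step 2 (isothermal): W = P₁V₁ ln(V₂/V₁) = (8731) ln(11.2/5.86) = 5656 J.
W_total = -4723 + 5656 = 932.6 J.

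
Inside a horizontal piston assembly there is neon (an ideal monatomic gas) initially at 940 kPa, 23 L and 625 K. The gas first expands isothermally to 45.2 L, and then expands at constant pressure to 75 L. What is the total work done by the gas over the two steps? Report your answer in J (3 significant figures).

W_total ≈ 28900 J

Step 1 (isothermal): W = P₁V₁ ln(V₂/V₁) = (21620) ln(45.2/23) = 14607 J.
After step 1: P = 478.3 kPa, V = 45.2 L, T = 625 K.
Step 2 (isobaric): W = PΔV = (478.3 kPa)(75 − 45.2 L) = 14254 J.
W_total = 14607 + 14254 = 28860 J.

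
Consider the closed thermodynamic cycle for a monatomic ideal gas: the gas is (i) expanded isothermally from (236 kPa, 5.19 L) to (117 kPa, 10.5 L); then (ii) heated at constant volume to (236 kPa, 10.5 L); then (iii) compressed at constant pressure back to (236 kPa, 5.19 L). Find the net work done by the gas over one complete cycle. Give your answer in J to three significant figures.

W_net ≈ -390 J

Leg (i): W = PᵢVᵢ ln(V_f/Vᵢ) = (1225) ln(10.5/5.19) = 863.1 J.
Leg (ii): W = 0.
Leg (iii): W = PΔV = (236)(5.19 − 10.5) = -1253 J.
W_net = 863.1 − 1253 = -390.1 J.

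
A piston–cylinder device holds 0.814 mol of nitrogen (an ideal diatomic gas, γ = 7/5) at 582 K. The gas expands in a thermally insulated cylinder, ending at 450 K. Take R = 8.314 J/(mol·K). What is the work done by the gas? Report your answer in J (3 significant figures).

Adiabatic ⇒ Q = 0, so W_by = −ΔU = nCᵥ(T₁ − T₂).
Cᵥ = 5R/2 = 20.79 J/(mol·K).
W = (0.814)(20.79)(582 − 450) = 2233 J.

W ≈ 2230 J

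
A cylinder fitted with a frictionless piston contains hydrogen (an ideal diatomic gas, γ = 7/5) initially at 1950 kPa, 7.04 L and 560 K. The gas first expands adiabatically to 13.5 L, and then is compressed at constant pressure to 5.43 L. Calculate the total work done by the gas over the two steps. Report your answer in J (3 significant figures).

Step 1 (adiabatic): W = (P₁V₁ − P₂V₂)/(γ−1) = (13728 − 10580)/0.4 = 7869 J.
After step 1: P = 783.7 kPa, V = 13.5 L, T = 431.6 K.
Step 2 (isobaric): W = PΔV = (783.7 kPa)(5.43 − 13.5 L) = -6325 J.
W_total = 7869 − 6325 = 1544 J.

W_total ≈ 1540 J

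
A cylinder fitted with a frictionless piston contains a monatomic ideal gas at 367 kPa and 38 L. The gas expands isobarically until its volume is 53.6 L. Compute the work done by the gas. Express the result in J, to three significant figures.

W ≈ 5730 J

Isobaric: W = P ΔV.
W = (367 kPa)(53.6 − 38 L) = (367)(15.6) = 5725 J.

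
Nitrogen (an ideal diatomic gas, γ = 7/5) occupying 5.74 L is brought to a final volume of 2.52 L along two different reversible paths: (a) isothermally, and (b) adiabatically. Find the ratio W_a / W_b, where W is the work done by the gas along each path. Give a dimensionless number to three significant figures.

Path (a) isothermal: W = P₁V₁ ln(V₂/V₁) → W_a/(P₁V₁) = -0.8232.
Path (b) adiabatic: W = P₁V₁(1 − (V₁/V₂)^(γ−1))/(γ−1) → W_b/(P₁V₁) = -0.9749.
W_a / W_b = -0.8232 / -0.9749 = 0.8444.

W_a / W_b ≈ 0.844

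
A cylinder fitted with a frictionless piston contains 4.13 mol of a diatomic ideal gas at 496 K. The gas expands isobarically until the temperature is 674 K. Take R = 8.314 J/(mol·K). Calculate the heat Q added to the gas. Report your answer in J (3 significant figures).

Isobaric: W = nRΔT = (4.13)(8.314)(178) = 6112 J.
ΔU = nCᵥΔT with Cᵥ = 5R/2: ΔU = (4.13)(20.79)(178) = 15280 J.
Q = ΔU + W = 15280 + 6112 = 21392 J.

Q ≈ 21400 J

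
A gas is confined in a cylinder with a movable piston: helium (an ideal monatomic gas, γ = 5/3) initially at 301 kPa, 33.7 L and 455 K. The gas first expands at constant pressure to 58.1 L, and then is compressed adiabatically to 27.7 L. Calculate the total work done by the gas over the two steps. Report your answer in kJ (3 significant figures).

Step 1 (isobaric): W = PΔV = (301 kPa)(58.1 − 33.7 L) = 7344 J.
After step 1: P = 301 kPa, V = 58.1 L, T = 784.4 K.
Step 2 (adiabatic): W = (P₁V₁ − P₂V₂)/(γ−1) = (17488 − 28655)/0.667 = -16751 J.
W_total = 7344 − 16751 = -9407 J.

W_total ≈ -9.41 kJ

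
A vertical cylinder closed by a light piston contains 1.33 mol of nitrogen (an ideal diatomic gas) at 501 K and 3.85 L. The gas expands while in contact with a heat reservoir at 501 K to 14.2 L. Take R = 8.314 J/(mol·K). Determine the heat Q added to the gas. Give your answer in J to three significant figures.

Q ≈ 7230 J

Isothermal ⇒ ΔU = 0, so Q = W = nRT ln(V₂/V₁).
Q = (1.33)(8.314)(501) ln(14.2/3.85) = 5540 × 1.305 = 7230 J.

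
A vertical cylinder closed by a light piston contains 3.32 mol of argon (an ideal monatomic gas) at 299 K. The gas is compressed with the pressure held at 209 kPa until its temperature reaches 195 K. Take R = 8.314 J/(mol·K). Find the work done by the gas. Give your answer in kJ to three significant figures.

Isobaric: W = P ΔV = nR ΔT.
W = (3.32)(8.314)(195 − 299) = -2871 J.

W ≈ -2.87 kJ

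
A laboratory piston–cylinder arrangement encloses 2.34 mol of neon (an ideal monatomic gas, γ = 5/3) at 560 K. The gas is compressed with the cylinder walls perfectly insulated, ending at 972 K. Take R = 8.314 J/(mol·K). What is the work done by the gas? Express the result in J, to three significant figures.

W ≈ -12000 J

Adiabatic ⇒ Q = 0, so W_by = −ΔU = nCᵥ(T₁ − T₂).
Cᵥ = 3R/2 = 12.47 J/(mol·K).
W = (2.34)(12.47)(560 − 972) = -12023 J.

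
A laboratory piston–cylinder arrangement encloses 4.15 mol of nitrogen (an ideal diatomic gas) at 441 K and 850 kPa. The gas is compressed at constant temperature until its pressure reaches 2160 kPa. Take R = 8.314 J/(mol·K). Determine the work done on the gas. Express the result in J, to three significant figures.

W ≈ 14200 J

Isothermal process: W = nRT ln(V₂/V₁) = nRT ln(P₁/P₂).
W = (4.15)(8.314)(441) × ln(850/2160)
  = 15216 × ln(0.3935) = 15216 × -0.9326
W_by_gas = -14191 J; work on gas = −W_by = 14191 J.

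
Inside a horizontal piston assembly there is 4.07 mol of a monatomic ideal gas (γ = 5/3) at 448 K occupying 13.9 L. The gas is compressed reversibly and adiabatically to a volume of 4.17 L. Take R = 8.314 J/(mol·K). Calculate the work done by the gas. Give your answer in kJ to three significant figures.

Adiabatic: TV^(γ−1) = const with γ = 5/3.
T₂ = T₁ (V₁/V₂)^(γ−1) = 448 × (13.9/4.17)^0.667 = 448 × 2.231 = 999.7 K.
W_by = nCᵥ(T₁ − T₂) = (4.07)(12.47)(448 − 999.7) = -28002 J.

W ≈ -28.0 kJ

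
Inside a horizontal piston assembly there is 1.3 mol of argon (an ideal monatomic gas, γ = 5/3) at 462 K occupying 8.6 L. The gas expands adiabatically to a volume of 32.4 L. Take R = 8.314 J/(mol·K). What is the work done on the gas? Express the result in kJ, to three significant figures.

W ≈ -4.40 kJ

Adiabatic: TV^(γ−1) = const with γ = 5/3.
T₂ = T₁ (V₁/V₂)^(γ−1) = 462 × (8.6/32.4)^0.667 = 462 × 0.413 = 190.8 K.
W_by = nCᵥ(T₁ − T₂) = (1.3)(12.47)(462 − 190.8) = 4397 J.
Work on gas = −W_by = -4397 J.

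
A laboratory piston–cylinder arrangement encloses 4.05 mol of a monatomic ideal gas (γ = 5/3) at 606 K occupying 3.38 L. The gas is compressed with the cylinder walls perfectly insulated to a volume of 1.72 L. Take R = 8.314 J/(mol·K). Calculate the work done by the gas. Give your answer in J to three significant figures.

Adiabatic: TV^(γ−1) = const with γ = 5/3.
T₂ = T₁ (V₁/V₂)^(γ−1) = 606 × (3.38/1.72)^0.667 = 606 × 1.569 = 950.7 K.
W_by = nCᵥ(T₁ − T₂) = (4.05)(12.47)(606 − 950.7) = -17412 J.

W ≈ -17400 J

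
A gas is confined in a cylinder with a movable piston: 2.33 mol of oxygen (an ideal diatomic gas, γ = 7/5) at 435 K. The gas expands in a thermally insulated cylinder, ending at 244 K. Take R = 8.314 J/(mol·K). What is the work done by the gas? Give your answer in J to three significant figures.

W ≈ 9250 J

Adiabatic ⇒ Q = 0, so W_by = −ΔU = nCᵥ(T₁ − T₂).
Cᵥ = 5R/2 = 20.79 J/(mol·K).
W = (2.33)(20.79)(435 − 244) = 9250 J.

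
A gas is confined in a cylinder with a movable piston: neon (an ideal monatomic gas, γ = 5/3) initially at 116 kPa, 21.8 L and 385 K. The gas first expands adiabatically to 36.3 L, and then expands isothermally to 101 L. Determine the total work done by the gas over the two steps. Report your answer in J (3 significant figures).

Step 1 (adiabatic): W = (P₁V₁ − P₂V₂)/(γ−1) = (2529 − 1800)/0.667 = 1093 J.
After step 1: P = 49.59 kPa, V = 36.3 L, T = 274 K.
Step 2 (isothermal): W = P₁V₁ ln(V₂/V₁) = (1800) ln(101/36.3) = 1842 J.
W_total = 1093 + 1842 = 2935 J.

W_total ≈ 2940 J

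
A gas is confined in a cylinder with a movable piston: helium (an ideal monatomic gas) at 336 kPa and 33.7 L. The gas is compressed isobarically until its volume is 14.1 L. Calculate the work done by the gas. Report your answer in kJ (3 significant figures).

W ≈ -6.59 kJ

Isobaric: W = P ΔV.
W = (336 kPa)(14.1 − 33.7 L) = (336)(-19.6) = -6586 J.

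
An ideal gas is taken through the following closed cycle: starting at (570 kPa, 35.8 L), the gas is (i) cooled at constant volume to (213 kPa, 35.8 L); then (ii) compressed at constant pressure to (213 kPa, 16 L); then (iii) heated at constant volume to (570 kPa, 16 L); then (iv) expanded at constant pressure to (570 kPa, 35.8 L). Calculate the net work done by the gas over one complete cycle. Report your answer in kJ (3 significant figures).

Constant-volume legs do no work.
W(ii) = (213)(16 − 35.8) = -4217 J; W(iv) = (570)(35.8 − 16) = 11286 J.
W_net = -4217 + 11286 = 7069 J (the clockwise enclosed area).

W_net ≈ 7.07 kJ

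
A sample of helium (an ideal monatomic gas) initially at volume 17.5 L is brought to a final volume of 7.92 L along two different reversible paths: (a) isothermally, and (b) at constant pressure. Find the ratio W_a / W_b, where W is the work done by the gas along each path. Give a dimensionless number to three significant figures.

W_a / W_b ≈ 1.45

Path (a) isothermal: W = P₁V₁ ln(V₂/V₁) → W_a/(P₁V₁) = -0.7928.
Path (b) isobaric: W = P₁(V₂ − V₁) → W_b/(P₁V₁) = -0.5474.
W_a / W_b = -0.7928 / -0.5474 = 1.448.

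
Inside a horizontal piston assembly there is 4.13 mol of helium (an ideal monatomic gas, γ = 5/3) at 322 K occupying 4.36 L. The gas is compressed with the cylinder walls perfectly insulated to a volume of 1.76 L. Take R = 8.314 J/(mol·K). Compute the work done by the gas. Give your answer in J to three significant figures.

W ≈ -13800 J

Adiabatic: TV^(γ−1) = const with γ = 5/3.
T₂ = T₁ (V₁/V₂)^(γ−1) = 322 × (4.36/1.76)^0.667 = 322 × 1.831 = 589.5 K.
W_by = nCᵥ(T₁ − T₂) = (4.13)(12.47)(322 − 589.5) = -13779 J.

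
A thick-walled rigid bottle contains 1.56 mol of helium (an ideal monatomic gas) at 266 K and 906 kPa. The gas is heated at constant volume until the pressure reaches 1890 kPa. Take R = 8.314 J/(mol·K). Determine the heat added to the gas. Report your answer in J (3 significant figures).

Constant volume ⇒ W = 0, so Q = ΔU = nCᵥΔT with Cᵥ = 3R/2 = 12.47 J/(mol·K).
At constant V, T₂/T₁ = P₂/P₁ ⇒ ΔT = T₁(P₂/P₁ − 1) = 266·(1890/906 − 1) = 288.9 K.
ΔU = (1.56)(12.47)(288.9) = 5620 J.

Q ≈ 5620 J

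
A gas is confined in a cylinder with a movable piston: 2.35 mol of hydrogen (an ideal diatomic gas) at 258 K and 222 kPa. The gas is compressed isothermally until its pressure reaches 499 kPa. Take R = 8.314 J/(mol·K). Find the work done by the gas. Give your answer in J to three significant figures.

Isothermal process: W = nRT ln(V₂/V₁) = nRT ln(P₁/P₂).
W = (2.35)(8.314)(258) × ln(222/499)
  = 5041 × ln(0.4449) = 5041 × -0.8099
W_by_gas = -4083 J.

W ≈ -4080 J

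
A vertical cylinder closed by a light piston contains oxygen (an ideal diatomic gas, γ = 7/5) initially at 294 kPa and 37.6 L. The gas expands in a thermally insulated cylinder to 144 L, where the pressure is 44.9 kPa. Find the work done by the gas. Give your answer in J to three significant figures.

W ≈ 11500 J

Adiabatic: W = (P₁V₁ − P₂V₂)/(γ − 1) with γ = 7/5.
P₁V₁ = 11054 J, P₂V₂ = 6466 J.
W = (11054 − 6466) / 0.4 = 11472 J.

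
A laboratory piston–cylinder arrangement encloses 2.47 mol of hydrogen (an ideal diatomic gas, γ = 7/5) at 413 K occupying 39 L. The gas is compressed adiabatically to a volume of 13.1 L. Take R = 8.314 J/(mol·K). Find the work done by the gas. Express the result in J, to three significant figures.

W ≈ -11600 J

Adiabatic: TV^(γ−1) = const with γ = 7/5.
T₂ = T₁ (V₁/V₂)^(γ−1) = 413 × (39/13.1)^0.4 = 413 × 1.547 = 639 K.
W_by = nCᵥ(T₁ − T₂) = (2.47)(20.79)(413 − 639) = -11600 J.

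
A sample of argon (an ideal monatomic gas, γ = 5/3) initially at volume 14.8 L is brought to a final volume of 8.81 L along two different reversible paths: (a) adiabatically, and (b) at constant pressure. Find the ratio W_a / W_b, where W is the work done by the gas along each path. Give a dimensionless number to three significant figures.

W_a / W_b ≈ 1.53

Path (a) adiabatic: W = P₁V₁(1 − (V₁/V₂)^(γ−1))/(γ−1) → W_a/(P₁V₁) = -0.6197.
Path (b) isobaric: W = P₁(V₂ − V₁) → W_b/(P₁V₁) = -0.4047.
W_a / W_b = -0.6197 / -0.4047 = 1.531.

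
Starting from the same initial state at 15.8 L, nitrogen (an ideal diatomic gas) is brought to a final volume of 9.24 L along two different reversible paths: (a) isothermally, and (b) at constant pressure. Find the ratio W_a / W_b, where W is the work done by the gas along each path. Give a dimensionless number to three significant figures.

Path (a) isothermal: W = P₁V₁ ln(V₂/V₁) → W_a/(P₁V₁) = -0.5365.
Path (b) isobaric: W = P₁(V₂ − V₁) → W_b/(P₁V₁) = -0.4152.
W_a / W_b = -0.5365 / -0.4152 = 1.292.

W_a / W_b ≈ 1.29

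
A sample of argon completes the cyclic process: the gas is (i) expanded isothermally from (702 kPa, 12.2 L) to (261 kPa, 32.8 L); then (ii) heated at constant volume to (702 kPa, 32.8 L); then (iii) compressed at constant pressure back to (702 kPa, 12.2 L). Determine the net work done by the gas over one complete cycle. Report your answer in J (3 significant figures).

W_net ≈ -5990 J

Leg (i): W = PᵢVᵢ ln(V_f/Vᵢ) = (8564) ln(32.8/12.2) = 8470 J.
Leg (ii): W = 0.
Leg (iii): W = PΔV = (702)(12.2 − 32.8) = -14461 J.
W_net = 8470 − 14461 = -5991 J.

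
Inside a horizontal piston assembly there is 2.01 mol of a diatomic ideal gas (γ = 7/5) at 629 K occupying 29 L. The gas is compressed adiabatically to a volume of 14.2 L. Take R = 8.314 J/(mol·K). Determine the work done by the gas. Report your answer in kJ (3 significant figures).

Adiabatic: TV^(γ−1) = const with γ = 7/5.
T₂ = T₁ (V₁/V₂)^(γ−1) = 629 × (29/14.2)^0.4 = 629 × 1.331 = 836.9 K.
W_by = nCᵥ(T₁ − T₂) = (2.01)(20.79)(629 − 836.9) = -8687 J.

W ≈ -8.69 kJ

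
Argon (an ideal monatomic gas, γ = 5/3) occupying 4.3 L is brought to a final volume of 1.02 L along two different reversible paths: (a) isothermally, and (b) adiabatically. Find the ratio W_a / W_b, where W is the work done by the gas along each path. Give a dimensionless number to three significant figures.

W_a / W_b ≈ 0.596

Path (a) isothermal: W = P₁V₁ ln(V₂/V₁) → W_a/(P₁V₁) = -1.439.
Path (b) adiabatic: W = P₁V₁(1 − (V₁/V₂)^(γ−1))/(γ−1) → W_b/(P₁V₁) = -2.414.
W_a / W_b = -1.439 / -2.414 = 0.5959.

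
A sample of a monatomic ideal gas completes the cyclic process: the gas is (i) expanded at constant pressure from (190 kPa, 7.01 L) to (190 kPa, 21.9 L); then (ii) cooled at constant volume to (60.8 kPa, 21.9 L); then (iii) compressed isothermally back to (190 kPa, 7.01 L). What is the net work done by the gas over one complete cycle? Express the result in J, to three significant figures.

W_net ≈ 1310 J

Leg (i): W = PΔV = (190)(21.9 − 7.01) = 2829 J.
Leg (ii): W = 0.
Leg (iii): W = PᵢVᵢ ln(V_f/Vᵢ) = (1332) ln(7.01/21.9) = -1517 J.
W_net = 2829 − 1517 = 1312 J.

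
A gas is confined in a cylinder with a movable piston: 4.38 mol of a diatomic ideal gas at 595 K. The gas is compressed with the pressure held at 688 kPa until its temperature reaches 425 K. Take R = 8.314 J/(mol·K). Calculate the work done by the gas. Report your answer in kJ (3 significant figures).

Isobaric: W = P ΔV = nR ΔT.
W = (4.38)(8.314)(425 − 595) = -6191 J.

W ≈ -6.19 kJ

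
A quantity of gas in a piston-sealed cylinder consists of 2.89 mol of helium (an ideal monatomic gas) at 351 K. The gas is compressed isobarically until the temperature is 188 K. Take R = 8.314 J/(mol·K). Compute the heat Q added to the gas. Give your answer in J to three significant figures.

Q ≈ -9790 J

Isobaric: W = nRΔT = (2.89)(8.314)(-163) = -3916 J.
ΔU = nCᵥΔT with Cᵥ = 3R/2: ΔU = (2.89)(12.47)(-163) = -5875 J.
Q = ΔU + W = -5875 − 3916 = -9791 J.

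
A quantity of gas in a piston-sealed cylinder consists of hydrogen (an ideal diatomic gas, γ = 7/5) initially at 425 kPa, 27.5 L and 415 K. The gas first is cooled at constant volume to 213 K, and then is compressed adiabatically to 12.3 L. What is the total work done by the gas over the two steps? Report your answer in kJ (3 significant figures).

Step 1 (isochoric): W = 0 (constant volume).
After step 1: P = 218.1 kPa (V unchanged).
Step 2 (adiabatic): W = (P₁V₁ − P₂V₂)/(γ−1) = (5999 − 8276)/0.4 = -5694 J.
W_total = 0 − 5694 = -5694 J.

W_total ≈ -5.69 kJ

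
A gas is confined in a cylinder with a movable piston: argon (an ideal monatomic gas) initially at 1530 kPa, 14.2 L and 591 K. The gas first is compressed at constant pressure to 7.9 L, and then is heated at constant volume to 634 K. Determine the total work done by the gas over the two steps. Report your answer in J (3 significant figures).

W_total ≈ -9640 J

Step 1 (isobaric): W = PΔV = (1530 kPa)(7.9 − 14.2 L) = -9639 J.
Step 2 (isochoric): W = 0 (constant volume).
W_total = -9639 + 0 = -9639 J.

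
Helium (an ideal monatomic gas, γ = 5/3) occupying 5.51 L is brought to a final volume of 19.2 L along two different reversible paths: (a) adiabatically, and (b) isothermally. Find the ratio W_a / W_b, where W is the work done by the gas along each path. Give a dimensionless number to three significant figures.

W_a / W_b ≈ 0.679

Path (a) adiabatic: W = P₁V₁(1 − (V₁/V₂)^(γ−1))/(γ−1) → W_a/(P₁V₁) = 0.8474.
Path (b) isothermal: W = P₁V₁ ln(V₂/V₁) → W_b/(P₁V₁) = 1.248.
W_a / W_b = 0.8474 / 1.248 = 0.6788.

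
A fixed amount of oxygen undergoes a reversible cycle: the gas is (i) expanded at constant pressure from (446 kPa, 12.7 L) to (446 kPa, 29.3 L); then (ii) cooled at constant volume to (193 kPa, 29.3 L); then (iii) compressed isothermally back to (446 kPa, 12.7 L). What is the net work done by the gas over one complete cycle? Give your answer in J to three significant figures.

W_net ≈ 2680 J

Leg (i): W = PΔV = (446)(29.3 − 12.7) = 7404 J.
Leg (ii): W = 0.
Leg (iii): W = PᵢVᵢ ln(V_f/Vᵢ) = (5655) ln(12.7/29.3) = -4727 J.
W_net = 7404 − 4727 = 2676 J.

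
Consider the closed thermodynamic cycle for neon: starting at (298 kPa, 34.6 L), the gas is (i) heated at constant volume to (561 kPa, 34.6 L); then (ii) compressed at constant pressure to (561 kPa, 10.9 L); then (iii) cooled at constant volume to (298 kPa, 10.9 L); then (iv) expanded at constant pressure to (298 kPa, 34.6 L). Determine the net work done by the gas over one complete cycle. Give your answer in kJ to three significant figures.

W_net ≈ -6.23 kJ

Constant-volume legs do no work.
W(ii) = (561)(10.9 − 34.6) = -13296 J; W(iv) = (298)(34.6 − 10.9) = 7063 J.
W_net = -13296 + 7063 = -6233 J (the counter-clockwise enclosed area).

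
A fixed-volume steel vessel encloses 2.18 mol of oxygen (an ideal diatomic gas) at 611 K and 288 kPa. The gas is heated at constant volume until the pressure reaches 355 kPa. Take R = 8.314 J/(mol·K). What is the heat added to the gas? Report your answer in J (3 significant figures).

Q ≈ 6440 J

Constant volume ⇒ W = 0, so Q = ΔU = nCᵥΔT with Cᵥ = 5R/2 = 20.79 J/(mol·K).
At constant V, T₂/T₁ = P₂/P₁ ⇒ ΔT = T₁(P₂/P₁ − 1) = 611·(355/288 − 1) = 142.1 K.
ΔU = (2.18)(20.79)(142.1) = 6441 J.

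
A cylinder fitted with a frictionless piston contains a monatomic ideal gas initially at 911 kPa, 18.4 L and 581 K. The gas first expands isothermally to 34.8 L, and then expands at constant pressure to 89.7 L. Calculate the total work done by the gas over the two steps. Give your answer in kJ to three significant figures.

W_total ≈ 37.1 kJ

Step 1 (isothermal): W = P₁V₁ ln(V₂/V₁) = (16762) ln(34.8/18.4) = 10682 J.
After step 1: P = 481.7 kPa, V = 34.8 L, T = 581 K.
Step 2 (isobaric): W = PΔV = (481.7 kPa)(89.7 − 34.8 L) = 26444 J.
W_total = 10682 + 26444 = 37126 J.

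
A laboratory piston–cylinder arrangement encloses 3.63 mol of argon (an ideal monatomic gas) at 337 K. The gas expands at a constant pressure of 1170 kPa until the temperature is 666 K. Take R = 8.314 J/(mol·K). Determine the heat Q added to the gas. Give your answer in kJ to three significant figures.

Isobaric: W = nRΔT = (3.63)(8.314)(329) = 9929 J.
ΔU = nCᵥΔT with Cᵥ = 3R/2: ΔU = (3.63)(12.47)(329) = 14894 J.
Q = ΔU + W = 14894 + 9929 = 24823 J.

Q ≈ 24.8 kJ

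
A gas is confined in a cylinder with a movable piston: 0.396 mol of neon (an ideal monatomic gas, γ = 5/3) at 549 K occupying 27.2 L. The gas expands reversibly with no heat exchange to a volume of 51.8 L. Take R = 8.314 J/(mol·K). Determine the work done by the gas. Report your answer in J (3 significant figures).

Adiabatic: TV^(γ−1) = const with γ = 5/3.
T₂ = T₁ (V₁/V₂)^(γ−1) = 549 × (27.2/51.8)^0.667 = 549 × 0.6509 = 357.3 K.
W_by = nCᵥ(T₁ − T₂) = (0.396)(12.47)(549 − 357.3) = 946.6 J.

W ≈ 947 J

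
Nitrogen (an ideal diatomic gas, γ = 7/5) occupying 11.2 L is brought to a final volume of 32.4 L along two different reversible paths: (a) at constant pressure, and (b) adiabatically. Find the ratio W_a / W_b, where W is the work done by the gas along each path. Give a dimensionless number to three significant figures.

Path (a) isobaric: W = P₁(V₂ − V₁) → W_a/(P₁V₁) = 1.893.
Path (b) adiabatic: W = P₁V₁(1 − (V₁/V₂)^(γ−1))/(γ−1) → W_b/(P₁V₁) = 0.8654.
W_a / W_b = 1.893 / 0.8654 = 2.187.

W_a / W_b ≈ 2.19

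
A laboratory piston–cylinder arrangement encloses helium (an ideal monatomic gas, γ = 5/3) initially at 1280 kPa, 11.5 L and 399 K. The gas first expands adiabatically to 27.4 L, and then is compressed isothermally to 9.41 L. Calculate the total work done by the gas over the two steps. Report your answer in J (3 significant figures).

W_total ≈ 883 J

Step 1 (adiabatic): W = (P₁V₁ − P₂V₂)/(γ−1) = (14720 − 8252)/0.667 = 9703 J.
After step 1: P = 301.2 kPa, V = 27.4 L, T = 223.7 K.
Step 2 (isothermal): W = P₁V₁ ln(V₂/V₁) = (8252) ln(9.41/27.4) = -8819 J.
W_total = 9703 − 8819 = 883.5 J.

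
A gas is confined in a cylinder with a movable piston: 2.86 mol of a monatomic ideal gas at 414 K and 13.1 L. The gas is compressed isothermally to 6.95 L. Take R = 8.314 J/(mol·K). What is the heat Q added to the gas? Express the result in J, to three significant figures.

Q ≈ -6240 J

Isothermal ⇒ ΔU = 0, so Q = W = nRT ln(V₂/V₁).
Q = (2.86)(8.314)(414) ln(6.95/13.1) = 9844 × -0.6339 = -6240 J.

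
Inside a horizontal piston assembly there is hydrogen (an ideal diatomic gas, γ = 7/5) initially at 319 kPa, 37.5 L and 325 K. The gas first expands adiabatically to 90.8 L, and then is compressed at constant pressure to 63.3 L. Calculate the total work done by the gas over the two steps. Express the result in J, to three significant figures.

Step 1 (adiabatic): W = (P₁V₁ − P₂V₂)/(γ−1) = (11962 − 8398)/0.4 = 8910 J.
After step 1: P = 92.49 kPa, V = 90.8 L, T = 228.2 K.
Step 2 (isobaric): W = PΔV = (92.49 kPa)(63.3 − 90.8 L) = -2544 J.
W_total = 8910 − 2544 = 6366 J.

W_total ≈ 6370 J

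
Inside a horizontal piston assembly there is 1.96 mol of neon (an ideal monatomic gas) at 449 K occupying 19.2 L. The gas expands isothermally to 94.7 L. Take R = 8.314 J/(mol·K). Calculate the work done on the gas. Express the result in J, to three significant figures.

W ≈ -11700 J

Isothermal: W = nRT ln(V₂/V₁).
W = (1.96)(8.314)(449) × ln(94.7/19.2)
  = 7317 × 1.596
W_by_gas = 11676 J; work on gas = −W_by = -11676 J.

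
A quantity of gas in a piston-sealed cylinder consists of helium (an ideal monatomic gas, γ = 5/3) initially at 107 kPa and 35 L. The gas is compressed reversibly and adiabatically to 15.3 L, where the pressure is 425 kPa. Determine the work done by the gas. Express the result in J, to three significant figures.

W ≈ -4140 J

Adiabatic: W = (P₁V₁ − P₂V₂)/(γ − 1) with γ = 5/3.
P₁V₁ = 3745 J, P₂V₂ = 6502 J.
W = (3745 − 6502) / 0.6667 = -4136 J.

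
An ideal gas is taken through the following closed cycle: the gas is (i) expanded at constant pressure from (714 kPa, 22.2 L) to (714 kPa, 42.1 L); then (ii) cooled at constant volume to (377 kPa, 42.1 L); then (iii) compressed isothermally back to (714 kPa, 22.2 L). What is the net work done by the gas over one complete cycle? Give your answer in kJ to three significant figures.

Leg (i): W = PΔV = (714)(42.1 − 22.2) = 14209 J.
Leg (ii): W = 0.
Leg (iii): W = PᵢVᵢ ln(V_f/Vᵢ) = (15872) ln(22.2/42.1) = -10157 J.
W_net = 14209 − 10157 = 4051 J.

W_net ≈ 4.05 kJ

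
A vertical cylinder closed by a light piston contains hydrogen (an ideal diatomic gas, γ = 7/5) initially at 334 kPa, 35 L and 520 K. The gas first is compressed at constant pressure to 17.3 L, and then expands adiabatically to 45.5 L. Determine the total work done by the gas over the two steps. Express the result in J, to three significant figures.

Step 1 (isobaric): W = PΔV = (334 kPa)(17.3 − 35 L) = -5912 J.
After step 1: P = 334 kPa, V = 17.3 L, T = 257 K.
Step 2 (adiabatic): W = (P₁V₁ − P₂V₂)/(γ−1) = (5778 − 3925)/0.4 = 4634 J.
W_total = -5912 + 4634 = -1278 J.

W_total ≈ -1280 J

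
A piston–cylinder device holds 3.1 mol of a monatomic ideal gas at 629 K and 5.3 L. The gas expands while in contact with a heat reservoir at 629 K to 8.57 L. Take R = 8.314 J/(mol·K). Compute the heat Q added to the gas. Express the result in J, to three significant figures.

Q ≈ 7790 J

Isothermal ⇒ ΔU = 0, so Q = W = nRT ln(V₂/V₁).
Q = (3.1)(8.314)(629) ln(8.57/5.3) = 16211 × 0.4806 = 7791 J.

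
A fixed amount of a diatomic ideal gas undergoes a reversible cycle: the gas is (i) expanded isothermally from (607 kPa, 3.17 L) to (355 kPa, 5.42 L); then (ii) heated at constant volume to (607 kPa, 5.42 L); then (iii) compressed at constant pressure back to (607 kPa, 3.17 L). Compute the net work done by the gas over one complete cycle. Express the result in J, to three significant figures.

Leg (i): W = PᵢVᵢ ln(V_f/Vᵢ) = (1924) ln(5.42/3.17) = 1032 J.
Leg (ii): W = 0.
Leg (iii): W = PΔV = (607)(3.17 − 5.42) = -1366 J.
W_net = 1032 − 1366 = -333.7 J.

W_net ≈ -334 J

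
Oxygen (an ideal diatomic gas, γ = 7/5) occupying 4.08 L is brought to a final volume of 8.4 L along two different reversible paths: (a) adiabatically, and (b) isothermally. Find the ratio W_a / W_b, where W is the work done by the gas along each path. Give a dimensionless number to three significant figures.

Path (a) adiabatic: W = P₁V₁(1 − (V₁/V₂)^(γ−1))/(γ−1) → W_a/(P₁V₁) = 0.6272.
Path (b) isothermal: W = P₁V₁ ln(V₂/V₁) → W_b/(P₁V₁) = 0.7221.
W_a / W_b = 0.6272 / 0.7221 = 0.8685.

W_a / W_b ≈ 0.869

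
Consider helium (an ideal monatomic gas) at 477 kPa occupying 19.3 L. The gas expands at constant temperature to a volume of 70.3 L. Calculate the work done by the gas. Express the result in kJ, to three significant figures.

Isothermal: W = nRT ln(V₂/V₁) = P₁V₁ ln(V₂/V₁).
P₁V₁ = (477 kPa)(19.3 L) = 9206 J.
W = 9206 × ln(70.3/19.3) = 9206 × 1.293
W_by_gas = 11900 J.

W ≈ 11.9 kJ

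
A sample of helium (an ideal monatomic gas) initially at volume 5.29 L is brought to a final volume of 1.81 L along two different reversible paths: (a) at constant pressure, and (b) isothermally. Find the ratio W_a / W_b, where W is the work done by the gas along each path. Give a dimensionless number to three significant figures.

Path (a) isobaric: W = P₁(V₂ − V₁) → W_a/(P₁V₁) = -0.6578.
Path (b) isothermal: W = P₁V₁ ln(V₂/V₁) → W_b/(P₁V₁) = -1.072.
W_a / W_b = -0.6578 / -1.072 = 0.6134.

W_a / W_b ≈ 0.613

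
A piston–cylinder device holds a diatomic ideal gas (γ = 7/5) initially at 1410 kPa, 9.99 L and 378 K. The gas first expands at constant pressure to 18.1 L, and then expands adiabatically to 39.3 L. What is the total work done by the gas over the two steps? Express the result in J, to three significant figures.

Step 1 (isobaric): W = PΔV = (1410 kPa)(18.1 − 9.99 L) = 11435 J.
After step 1: P = 1410 kPa, V = 18.1 L, T = 684.9 K.
Step 2 (adiabatic): W = (P₁V₁ − P₂V₂)/(γ−1) = (25521 − 18716)/0.4 = 17013 J.
W_total = 11435 + 17013 = 28448 J.

W_total ≈ 28400 J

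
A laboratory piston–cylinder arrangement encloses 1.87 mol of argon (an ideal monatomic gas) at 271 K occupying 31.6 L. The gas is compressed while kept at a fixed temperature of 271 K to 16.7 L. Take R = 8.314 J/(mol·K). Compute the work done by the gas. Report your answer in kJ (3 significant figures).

W ≈ -2.69 kJ

Isothermal: W = nRT ln(V₂/V₁).
W = (1.87)(8.314)(271) × ln(16.7/31.6)
  = 4213 × -0.6377
W_by_gas = -2687 J.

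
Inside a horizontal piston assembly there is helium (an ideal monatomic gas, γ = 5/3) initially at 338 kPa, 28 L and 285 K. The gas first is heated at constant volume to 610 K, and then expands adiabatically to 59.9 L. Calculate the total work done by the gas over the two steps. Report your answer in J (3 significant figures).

Step 1 (isochoric): W = 0 (constant volume).
After step 1: P = 723.4 kPa (V unchanged).
Step 2 (adiabatic): W = (P₁V₁ − P₂V₂)/(γ−1) = (20256 − 12201)/0.667 = 12084 J.
W_total = 0 + 12084 = 12084 J.

W_total ≈ 12100 J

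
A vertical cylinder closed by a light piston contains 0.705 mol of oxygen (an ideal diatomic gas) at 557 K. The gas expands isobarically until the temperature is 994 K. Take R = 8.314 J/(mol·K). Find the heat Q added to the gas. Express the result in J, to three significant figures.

Q ≈ 8960 J

Isobaric: W = nRΔT = (0.705)(8.314)(437) = 2561 J.
ΔU = nCᵥΔT with Cᵥ = 5R/2: ΔU = (0.705)(20.79)(437) = 6404 J.
Q = ΔU + W = 6404 + 2561 = 8965 J.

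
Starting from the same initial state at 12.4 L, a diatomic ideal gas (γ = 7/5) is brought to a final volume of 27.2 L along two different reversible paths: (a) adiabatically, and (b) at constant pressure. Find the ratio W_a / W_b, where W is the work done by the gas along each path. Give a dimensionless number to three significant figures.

W_a / W_b ≈ 0.565

Path (a) adiabatic: W = P₁V₁(1 − (V₁/V₂)^(γ−1))/(γ−1) → W_a/(P₁V₁) = 0.6741.
Path (b) isobaric: W = P₁(V₂ − V₁) → W_b/(P₁V₁) = 1.194.
W_a / W_b = 0.6741 / 1.194 = 0.5648.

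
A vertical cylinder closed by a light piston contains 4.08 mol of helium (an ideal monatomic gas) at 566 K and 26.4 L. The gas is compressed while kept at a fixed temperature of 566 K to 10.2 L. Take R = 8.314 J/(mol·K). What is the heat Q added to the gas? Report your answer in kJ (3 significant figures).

Q ≈ -18.3 kJ

Isothermal ⇒ ΔU = 0, so Q = W = nRT ln(V₂/V₁).
Q = (4.08)(8.314)(566) ln(10.2/26.4) = 19199 × -0.951 = -18258 J.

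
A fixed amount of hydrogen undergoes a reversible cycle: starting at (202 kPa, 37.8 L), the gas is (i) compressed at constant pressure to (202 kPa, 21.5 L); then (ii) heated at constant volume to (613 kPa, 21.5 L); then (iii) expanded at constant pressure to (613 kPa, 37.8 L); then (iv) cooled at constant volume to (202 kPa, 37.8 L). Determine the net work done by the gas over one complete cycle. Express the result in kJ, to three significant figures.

W_net ≈ 6.70 kJ

Constant-volume legs do no work.
W(i) = (202)(21.5 − 37.8) = -3293 J; W(iii) = (613)(37.8 − 21.5) = 9992 J.
W_net = -3293 + 9992 = 6699 J (the clockwise enclosed area).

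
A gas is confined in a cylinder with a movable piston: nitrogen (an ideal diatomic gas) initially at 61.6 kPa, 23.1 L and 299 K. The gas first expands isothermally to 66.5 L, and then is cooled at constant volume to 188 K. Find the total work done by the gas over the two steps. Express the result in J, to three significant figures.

Step 1 (isothermal): W = P₁V₁ ln(V₂/V₁) = (1423) ln(66.5/23.1) = 1505 J.
Step 2 (isochoric): W = 0 (constant volume).
W_total = 1505 + 0 = 1505 J.

W_total ≈ 1500 J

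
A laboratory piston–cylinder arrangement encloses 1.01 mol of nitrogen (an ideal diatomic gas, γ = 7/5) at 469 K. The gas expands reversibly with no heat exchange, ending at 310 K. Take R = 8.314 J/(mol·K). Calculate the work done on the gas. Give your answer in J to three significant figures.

Adiabatic ⇒ Q = 0, so W_by = −ΔU = nCᵥ(T₁ − T₂).
Cᵥ = 5R/2 = 20.79 J/(mol·K).
W = (1.01)(20.79)(469 − 310) = 3338 J.
Work on gas = −W_by = -3338 J.

W ≈ -3340 J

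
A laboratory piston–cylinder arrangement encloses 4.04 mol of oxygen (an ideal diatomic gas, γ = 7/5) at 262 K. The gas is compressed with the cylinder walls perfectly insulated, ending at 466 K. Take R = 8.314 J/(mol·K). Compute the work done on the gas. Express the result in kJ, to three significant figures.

W ≈ 17.1 kJ

Adiabatic ⇒ Q = 0, so W_by = −ΔU = nCᵥ(T₁ − T₂).
Cᵥ = 5R/2 = 20.79 J/(mol·K).
W = (4.04)(20.79)(262 − 466) = -17130 J.
Work on gas = −W_by = 17130 J.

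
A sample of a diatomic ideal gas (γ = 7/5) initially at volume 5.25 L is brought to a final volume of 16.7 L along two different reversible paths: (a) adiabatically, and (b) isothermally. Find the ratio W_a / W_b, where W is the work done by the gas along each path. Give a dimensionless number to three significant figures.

Path (a) adiabatic: W = P₁V₁(1 − (V₁/V₂)^(γ−1))/(γ−1) → W_a/(P₁V₁) = 0.9263.
Path (b) isothermal: W = P₁V₁ ln(V₂/V₁) → W_b/(P₁V₁) = 1.157.
W_a / W_b = 0.9263 / 1.157 = 0.8005.

W_a / W_b ≈ 0.800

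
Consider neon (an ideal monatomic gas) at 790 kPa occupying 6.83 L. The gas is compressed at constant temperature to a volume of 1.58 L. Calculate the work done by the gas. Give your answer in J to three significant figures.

W ≈ -7900 J

Isothermal: W = nRT ln(V₂/V₁) = P₁V₁ ln(V₂/V₁).
P₁V₁ = (790 kPa)(6.83 L) = 5396 J.
W = 5396 × ln(1.58/6.83) = 5396 × -1.464
W_by_gas = -7899 J.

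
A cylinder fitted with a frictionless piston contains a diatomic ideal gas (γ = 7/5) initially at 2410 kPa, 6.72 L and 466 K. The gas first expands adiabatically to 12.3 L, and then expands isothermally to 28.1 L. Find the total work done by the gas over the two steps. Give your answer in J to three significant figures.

Step 1 (adiabatic): W = (P₁V₁ − P₂V₂)/(γ−1) = (16195 − 12717)/0.4 = 8696 J.
After step 1: P = 1034 kPa, V = 12.3 L, T = 365.9 K.
Step 2 (isothermal): W = P₁V₁ ln(V₂/V₁) = (12717) ln(28.1/12.3) = 10506 J.
W_total = 8696 + 10506 = 19203 J.

W_total ≈ 19200 J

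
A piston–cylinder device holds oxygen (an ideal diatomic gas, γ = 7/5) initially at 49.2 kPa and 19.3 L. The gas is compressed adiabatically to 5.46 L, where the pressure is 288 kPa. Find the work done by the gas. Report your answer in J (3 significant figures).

Adiabatic: W = (P₁V₁ − P₂V₂)/(γ − 1) with γ = 7/5.
P₁V₁ = 949.6 J, P₂V₂ = 1572 J.
W = (949.6 − 1572) / 0.4 = -1557 J.

W ≈ -1560 J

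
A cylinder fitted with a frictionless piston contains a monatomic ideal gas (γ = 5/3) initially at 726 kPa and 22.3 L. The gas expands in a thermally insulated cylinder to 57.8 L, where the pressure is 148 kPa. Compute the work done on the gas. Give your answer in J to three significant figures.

W ≈ -11500 J

Adiabatic: W = (P₁V₁ − P₂V₂)/(γ − 1) with γ = 5/3.
P₁V₁ = 16190 J, P₂V₂ = 8554 J.
W = (16190 − 8554) / 0.6667 = 11453 J.
Work on gas = −W_by = -11453 J.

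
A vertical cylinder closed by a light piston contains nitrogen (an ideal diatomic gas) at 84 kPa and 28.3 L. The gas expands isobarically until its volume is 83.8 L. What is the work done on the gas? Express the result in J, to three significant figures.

W ≈ -4660 J

Isobaric: W = P ΔV.
W = (84 kPa)(83.8 − 28.3 L) = (84)(55.5) = 4662 J.
Work on gas = −W_by = -4662 J.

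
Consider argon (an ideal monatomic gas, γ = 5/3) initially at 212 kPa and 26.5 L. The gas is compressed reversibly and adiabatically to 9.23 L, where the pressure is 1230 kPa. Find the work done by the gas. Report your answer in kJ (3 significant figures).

Adiabatic: W = (P₁V₁ − P₂V₂)/(γ − 1) with γ = 5/3.
P₁V₁ = 5618 J, P₂V₂ = 11353 J.
W = (5618 − 11353) / 0.6667 = -8602 J.

W ≈ -8.60 kJ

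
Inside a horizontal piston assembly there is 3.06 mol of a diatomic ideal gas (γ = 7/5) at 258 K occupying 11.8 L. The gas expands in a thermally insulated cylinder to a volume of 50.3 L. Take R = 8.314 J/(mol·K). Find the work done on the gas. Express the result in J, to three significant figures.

W ≈ -7220 J

Adiabatic: TV^(γ−1) = const with γ = 7/5.
T₂ = T₁ (V₁/V₂)^(γ−1) = 258 × (11.8/50.3)^0.4 = 258 × 0.5599 = 144.5 K.
W_by = nCᵥ(T₁ − T₂) = (3.06)(20.79)(258 − 144.5) = 7221 J.
Work on gas = −W_by = -7221 J.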